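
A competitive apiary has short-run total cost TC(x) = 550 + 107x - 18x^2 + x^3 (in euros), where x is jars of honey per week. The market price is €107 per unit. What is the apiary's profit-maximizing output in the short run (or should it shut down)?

Produce at x = 12

Variable cost is VC = 107x - 18x^2 + x^3, so AVC = VC/x = 107 - 18x + x^2 and MC = dTC/dx = 107 - 36x + 3x^2.
AVC is minimized where dAVC/dx = -18 + 2x = 0, at x = 9; min AVC = 107 - 18·9 + 9^2 = €26.
Because €107 ≥ €26, revenue can cover variable cost; the firm operates.
P = MC gives -36x + 3x^2 = 0, with roots 0 and 12. Take the larger (rising MC): x* = 12.
Check: AVC at x = 12 is €35 ≤ P, so revenue covers variable cost.
Profit = P·x − TC = 107·12 − 970 = €314.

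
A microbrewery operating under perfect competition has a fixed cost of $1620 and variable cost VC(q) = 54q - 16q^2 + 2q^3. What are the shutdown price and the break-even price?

AVC = 54 - 16q + 2q^2; minimized at q = 4, giving min AVC = $22. That is the shutdown price.
ATC = 1620/q + 54 - 16q + 2q^2. Setting dATC/dq = −1620/q^2 − 16 + 4q = 0 gives q = 9 (since 4·9^3 − 16·9^2 = 1620).
min ATC = 1620/9 + 54 − 16·9 + 2·9^2 = $252. That is the break-even price.
Between these two prices the firm operates at a loss; above $252 it earns a profit.

Shutdown price = $22; break-even price = $252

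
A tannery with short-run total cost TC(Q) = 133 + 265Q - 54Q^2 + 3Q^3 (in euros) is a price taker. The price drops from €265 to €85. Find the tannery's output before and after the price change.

AVC = 265 - 54Q + 3Q^2, minimized at Q = 9 where min AVC = €22. MC = 265 - 108Q + 9Q^2.
At P = €265 ≥ min AVC, set P = MC on the rising branch: Q = 12.
At P = €85 ≥ min AVC, set P = MC: Q = 10. The firm stays open but cuts output.

Output falls from 12 to 10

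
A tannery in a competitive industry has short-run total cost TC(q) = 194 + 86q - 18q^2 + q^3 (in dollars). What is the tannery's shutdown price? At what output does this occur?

$5 per unit, at q = 9

Short-run supply begins at min AVC. From VC = 86q - 18q^2 + q^3, AVC = 86 - 18q + q^2.
dAVC/dq = -18 + 2q = 0 gives q = 9. min AVC = 86 - 18·9 + 9^2 = 5.
For P < $5 the firm produces nothing.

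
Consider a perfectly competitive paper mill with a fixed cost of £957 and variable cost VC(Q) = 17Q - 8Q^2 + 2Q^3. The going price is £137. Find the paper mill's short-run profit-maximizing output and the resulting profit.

AVC = 17 - 8Q + 2Q^2 has its minimum £9 at Q = 2; price £137 clears that bar, so the firm operates.
With MC = 17 - 16Q + 6Q^2, P = MC on the upward-sloping part at Q* = 6.
TR = 137·6 = 822. TC = 957 + 246 = 1203. Profit = 822 − 1203 = -£381.
Shutting down would mean losing the fixed cost of £957, so operating at a loss of £381 is better by £576.

Profit = -£381 at Q = 6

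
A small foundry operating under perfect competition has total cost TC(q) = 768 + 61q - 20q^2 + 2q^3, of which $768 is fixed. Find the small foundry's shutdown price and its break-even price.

AVC = 61 - 20q + 2q^2; minimized at q = 5, giving min AVC = $11. That is the shutdown price.
ATC = 768/q + 61 - 20q + 2q^2. Setting dATC/dq = −768/q^2 − 20 + 4q = 0 gives q = 8 (since 4·8^3 − 20·8^2 = 768).
min ATC = 768/8 + 61 − 20·8 + 2·8^2 = $125. That is the break-even price.
Between these two prices the firm operates at a loss; above $125 it earns a profit.

Shutdown price = $11; break-even price = $125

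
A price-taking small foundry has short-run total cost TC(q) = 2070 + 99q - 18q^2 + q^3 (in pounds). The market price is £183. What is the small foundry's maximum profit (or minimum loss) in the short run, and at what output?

Profit = -£110 at q = 14

AVC = 99 - 18q + q^2 has its minimum £18 at q = 9; price £183 clears that bar, so the firm operates.
With MC = 99 - 36q + 3q^2, P = MC on the upward-sloping part at q* = 14.
TR = 183·14 = 2562. TC = 2070 + 602 = 2672. Profit = 2562 − 2672 = -£110.
That loss of £110 beats the £2070 the firm would lose by shutting down; producing recovers £1960 of fixed cost.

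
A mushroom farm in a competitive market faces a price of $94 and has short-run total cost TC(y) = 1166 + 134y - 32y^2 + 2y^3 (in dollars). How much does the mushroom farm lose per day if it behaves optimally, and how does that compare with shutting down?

Profit = -$366 at y = 10

AVC = 134 - 32y + 2y^2; min AVC = $6 at y = 8. Since P = $94 ≥ min AVC, the firm produces.
MC = 134 - 64y + 6y^2. Setting P = MC and taking the root on the rising branch gives y* = 10.
TR = 94·10 = 940. TC = 1166 + 140 = 1306. Profit = 940 − 1306 = -$366.
Shutting down would mean losing the fixed cost of $1166, so operating at a loss of $366 is better by $800.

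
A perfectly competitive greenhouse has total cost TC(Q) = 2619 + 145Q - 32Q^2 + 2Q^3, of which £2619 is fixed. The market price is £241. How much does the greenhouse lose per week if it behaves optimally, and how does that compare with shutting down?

Profit = -£315 at Q = 12

AVC = 145 - 32Q + 2Q^2 has its minimum £17 at Q = 8; price £241 clears that bar, so the firm operates.
With MC = 145 - 64Q + 6Q^2, P = MC on the upward-sloping part at Q* = 12.
TR = 241·12 = 2892. TC = 2619 + 588 = 3207. Profit = 2892 − 3207 = -£315.
That loss of £315 beats the £2619 the firm would lose by shutting down; producing recovers £2304 of fixed cost.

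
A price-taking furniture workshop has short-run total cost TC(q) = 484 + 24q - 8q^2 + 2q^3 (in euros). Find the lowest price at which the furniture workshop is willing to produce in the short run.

€16 per unit

Short-run supply begins at min AVC. From VC = 24q - 8q^2 + 2q^3, AVC = 24 - 8q + 2q^2.
At the minimum of AVC, MC = AVC. MC = 24 - 16q + 6q^2; setting MC = AVC gives 4q^2 - 8q = 0, so q = 2. min AVC = 16.
So the shutdown price is €16.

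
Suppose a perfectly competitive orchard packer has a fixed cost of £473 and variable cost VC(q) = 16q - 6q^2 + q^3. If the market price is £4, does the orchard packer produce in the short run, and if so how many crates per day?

Variable cost is VC = 16q - 6q^2 + q^3, so AVC = VC/q = 16 - 6q + q^2 and MC = dTC/dq = 16 - 12q + 3q^2.
The AVC parabola has its vertex at q = 6/2 = 3, where AVC = 16 - 6·3 + 3^2 = £7.
Since P = £4 < min AVC = £7, price fails to cover variable cost at any output.
Shutting down limits the loss to fixed cost, £473.

Shut down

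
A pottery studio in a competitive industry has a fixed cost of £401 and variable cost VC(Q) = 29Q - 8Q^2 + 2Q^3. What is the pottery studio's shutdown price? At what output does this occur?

Short-run supply begins at min AVC. From VC = 29Q - 8Q^2 + 2Q^3, AVC = 29 - 8Q + 2Q^2.
At the minimum of AVC, MC = AVC. MC = 29 - 16Q + 6Q^2; setting MC = AVC gives 4Q^2 - 8Q = 0, so Q = 2. min AVC = 21.
The firm shuts down for any P below £21.

£21 per unit, at Q = 2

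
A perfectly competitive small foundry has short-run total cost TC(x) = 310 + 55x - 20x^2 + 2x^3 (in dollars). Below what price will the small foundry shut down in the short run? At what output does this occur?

Short-run supply begins at min AVC. From VC = 55x - 20x^2 + 2x^3, AVC = 55 - 20x + 2x^2.
At the minimum of AVC, MC = AVC. MC = 55 - 40x + 6x^2; setting MC = AVC gives 4x^2 - 20x = 0, so x = 5. min AVC = 5.
The firm shuts down for any P below $5.

$5 per unit, at x = 5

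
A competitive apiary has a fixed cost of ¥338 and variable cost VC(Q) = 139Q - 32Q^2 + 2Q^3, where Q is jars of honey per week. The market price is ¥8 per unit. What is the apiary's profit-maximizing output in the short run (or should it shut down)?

Shut down

Variable cost is VC = 139Q - 32Q^2 + 2Q^3, so AVC = VC/Q = 139 - 32Q + 2Q^2 and MC = dTC/dQ = 139 - 64Q + 6Q^2.
The AVC parabola has its vertex at Q = 32/4 = 8, where AVC = 139 - 32·8 + 2·8^2 = ¥11.
P = ¥8 lies below min AVC = ¥11; no output level covers variable cost.
The firm minimizes its loss by shutting down and losing only its fixed cost of ¥338.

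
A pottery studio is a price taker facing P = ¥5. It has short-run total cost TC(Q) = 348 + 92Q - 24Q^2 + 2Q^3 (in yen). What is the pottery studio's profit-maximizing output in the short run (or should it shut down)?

Shut down

Variable cost is VC = 92Q - 24Q^2 + 2Q^3, so AVC = VC/Q = 92 - 24Q + 2Q^2 and MC = dTC/dQ = 92 - 48Q + 6Q^2.
AVC hits its minimum where MC = AVC, at Q = 6, giving min AVC = 92 - 24·6 + 2·6^2 = ¥20.
Since P = ¥5 < min AVC = ¥20, price fails to cover variable cost at any output.
The firm minimizes its loss by shutting down and losing only its fixed cost of ¥348.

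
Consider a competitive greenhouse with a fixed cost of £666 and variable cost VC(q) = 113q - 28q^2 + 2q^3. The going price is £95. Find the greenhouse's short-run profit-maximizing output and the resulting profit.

AVC = 113 - 28q + 2q^2; min AVC = £15 at q = 7. Since P = £95 ≥ min AVC, the firm produces.
MC = 113 - 56q + 6q^2. Setting P = MC and taking the root on the rising branch gives q* = 9.
TR = 95·9 = 855. TC = 666 + 207 = 873. Profit = 855 − 873 = -£18.
Shutting down would mean losing the fixed cost of £666, so operating at a loss of £18 is better by £648.

Profit = -£18 at q = 9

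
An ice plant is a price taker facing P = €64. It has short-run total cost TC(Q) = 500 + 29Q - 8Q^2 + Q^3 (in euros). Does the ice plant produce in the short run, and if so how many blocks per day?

Produce at Q = 7

Strip out fixed cost: VC = 29Q - 8Q^2 + Q^3. Then AVC = 29 - 8Q + Q^2 and MC = 29 - 16Q + 3Q^2.
AVC is minimized where dAVC/dQ = -8 + 2Q = 0, at Q = 4; min AVC = 29 - 8·4 + 4^2 = €13.
P = €64 exceeds min AVC = €13, so the firm stays open.
Solving P = MC: -35 - 16Q + 3Q^2 = 0 ⇒ Q = -5/3 or 7. On the upward-sloping branch, Q* = 7.
Check: AVC at Q = 7 is €22 ≤ P, so revenue covers variable cost.
Profit = P·Q − TC = 64·7 − 654 = -€206, a loss, but smaller than the €500 fixed cost the firm would lose by shutting down.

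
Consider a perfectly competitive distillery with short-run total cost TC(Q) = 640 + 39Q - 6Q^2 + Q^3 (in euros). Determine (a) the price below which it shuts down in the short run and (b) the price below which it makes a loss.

Shutdown price = min AVC. AVC = 39 - 6Q + Q^2, with vertex at Q = 3 and minimum €30.
ATC = 640/Q + 39 - 6Q + Q^2. Setting dATC/dQ = −640/Q^2 − 6 + 2Q = 0 gives Q = 8 (since 2·8^3 − 6·8^2 = 640).
min ATC = 640/8 + 39 − 6·8 + 8^2 = €135. That is the break-even price.
For €30 ≤ P < €135 the firm produces at a loss; below €30 it shuts down.

Shutdown price = €30; break-even price = €135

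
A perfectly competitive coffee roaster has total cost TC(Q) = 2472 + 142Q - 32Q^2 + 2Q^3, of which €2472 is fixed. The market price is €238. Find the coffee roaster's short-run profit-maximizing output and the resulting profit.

Profit = -€168 at Q = 12

AVC = 142 - 32Q + 2Q^2; min AVC = €14 at Q = 8. Since P = €238 ≥ min AVC, the firm produces.
With MC = 142 - 64Q + 6Q^2, P = MC on the upward-sloping part at Q* = 12.
TR = 238·12 = 2856. TC = 2472 + 552 = 3024. Profit = 2856 − 3024 = -€168.
Shutting down would mean losing the fixed cost of €2472, so operating at a loss of €168 is better by €2304.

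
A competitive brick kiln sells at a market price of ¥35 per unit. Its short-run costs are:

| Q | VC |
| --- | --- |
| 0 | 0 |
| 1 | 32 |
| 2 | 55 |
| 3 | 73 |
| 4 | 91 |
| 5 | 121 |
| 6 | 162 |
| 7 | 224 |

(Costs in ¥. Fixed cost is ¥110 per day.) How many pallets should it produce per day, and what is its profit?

Q = 5; profit = -¥56

Compute π = P·Q − TC at each output: Q=0: -110; Q=1: -107; Q=2: -95; Q=3: -78; Q=4: -61; Q=5: -56; Q=6: -62; Q=7: -89.
Profit is maximized at Q = 5. AVC there is 121/5 = ¥24.20 ≤ P, so producing beats shutting down (which would give -¥110).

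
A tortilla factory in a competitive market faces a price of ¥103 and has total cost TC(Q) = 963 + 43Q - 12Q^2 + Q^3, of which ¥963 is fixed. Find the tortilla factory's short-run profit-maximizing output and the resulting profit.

AVC = 43 - 12Q + Q^2 has its minimum ¥7 at Q = 6; price ¥103 clears that bar, so the firm operates.
MC = 43 - 24Q + 3Q^2. Setting P = MC and taking the root on the rising branch gives Q* = 10.
TR = 103·10 = 1030. TC = 963 + 230 = 1193. Profit = 1030 − 1193 = -¥163.
Shutting down would mean losing the fixed cost of ¥963, so operating at a loss of ¥163 is better by ¥800.

Profit = -¥163 at Q = 10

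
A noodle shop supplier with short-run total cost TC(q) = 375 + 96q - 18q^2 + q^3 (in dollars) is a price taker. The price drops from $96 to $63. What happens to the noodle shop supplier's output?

MC = 96 - 36q + 3q^2; the shutdown threshold is min AVC = $15 (at q = 9).
With P = $96 above the shutdown price, P = MC gives q = 12.
At P = $63 ≥ min AVC, set P = MC: q = 11. The firm stays open but cuts output.

Output falls from 12 to 11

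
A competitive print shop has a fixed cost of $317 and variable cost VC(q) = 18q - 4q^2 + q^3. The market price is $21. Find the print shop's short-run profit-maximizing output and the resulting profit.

AVC = 18 - 4q + q^2 has its minimum $14 at q = 2; price $21 clears that bar, so the firm operates.
With MC = 18 - 8q + 3q^2, P = MC on the upward-sloping part at q* = 3.
TR = 21·3 = 63. TC = 317 + 45 = 362. Profit = 63 − 362 = -$299.
That loss of $299 beats the $317 the firm would lose by shutting down; producing recovers $18 of fixed cost.

Profit = -$299 at q = 3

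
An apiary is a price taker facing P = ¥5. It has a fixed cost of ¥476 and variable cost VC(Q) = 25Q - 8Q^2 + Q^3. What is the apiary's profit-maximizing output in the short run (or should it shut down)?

Shut down

Variable cost is VC = 25Q - 8Q^2 + Q^3, so AVC = VC/Q = 25 - 8Q + Q^2 and MC = dTC/dQ = 25 - 16Q + 3Q^2.
AVC hits its minimum where MC = AVC, at Q = 4, giving min AVC = 25 - 8·4 + 4^2 = ¥9.
With P < min AVC (¥5 < ¥9), every unit sold adds to the loss.
The firm minimizes its loss by shutting down and losing only its fixed cost of ¥476.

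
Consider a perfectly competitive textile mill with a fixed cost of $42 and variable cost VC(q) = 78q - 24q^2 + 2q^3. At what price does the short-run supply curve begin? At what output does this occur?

The shutdown price is the minimum of AVC. VC = 78q - 24q^2 + 2q^3, so AVC = 78 - 24q + 2q^2.
At the minimum of AVC, MC = AVC. MC = 78 - 48q + 6q^2; setting MC = AVC gives 4q^2 - 24q = 0, so q = 6. min AVC = 6.
So the shutdown price is $6.

$6 per unit, at q = 6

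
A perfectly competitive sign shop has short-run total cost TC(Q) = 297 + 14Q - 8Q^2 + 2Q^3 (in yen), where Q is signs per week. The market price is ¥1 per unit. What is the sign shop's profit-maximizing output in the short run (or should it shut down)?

Shut down

Strip out fixed cost: VC = 14Q - 8Q^2 + 2Q^3. Then AVC = 14 - 8Q + 2Q^2 and MC = 14 - 16Q + 6Q^2.
The AVC parabola has its vertex at Q = 8/4 = 2, where AVC = 14 - 8·2 + 2·2^2 = ¥6.
P = ¥1 lies below min AVC = ¥6; no output level covers variable cost.
Best response: produce nothing and absorb the ¥297 fixed cost.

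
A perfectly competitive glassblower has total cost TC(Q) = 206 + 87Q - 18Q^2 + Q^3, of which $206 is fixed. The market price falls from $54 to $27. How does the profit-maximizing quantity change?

AVC = 87 - 18Q + Q^2, minimized at Q = 9 where min AVC = $6. MC = 87 - 36Q + 3Q^2.
At P = $54 ≥ min AVC, set P = MC on the rising branch: Q = 11.
At P = $27 ≥ min AVC, set P = MC: Q = 10. The firm stays open but cuts output.

Output falls from 11 to 10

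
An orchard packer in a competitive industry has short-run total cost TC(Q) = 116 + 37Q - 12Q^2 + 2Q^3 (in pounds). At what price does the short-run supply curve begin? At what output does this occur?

£19 per unit, at Q = 3

The shutdown price is the minimum of AVC. VC = 37Q - 12Q^2 + 2Q^3, so AVC = 37 - 12Q + 2Q^2.
At the minimum of AVC, MC = AVC. MC = 37 - 24Q + 6Q^2; setting MC = AVC gives 4Q^2 - 12Q = 0, so Q = 3. min AVC = 19.
For P < £19 the firm produces nothing.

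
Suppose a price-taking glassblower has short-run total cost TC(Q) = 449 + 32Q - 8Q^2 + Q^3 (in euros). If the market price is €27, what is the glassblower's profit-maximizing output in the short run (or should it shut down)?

From TC, MC = TC'(Q) = 32 - 16Q + 3Q^2 and AVC = VC/Q = 32 - 8Q + Q^2.
AVC is minimized where dAVC/dQ = -8 + 2Q = 0, at Q = 4; min AVC = 32 - 8·4 + 4^2 = €16.
P = €27 exceeds min AVC = €16, so the firm stays open.
Set P = MC: 27 = 32 - 16Q + 3Q^2 → 5 - 16Q + 3Q^2 = 0. The roots are Q = 1/3 and Q = 5; the profit-maximizing output is on the rising part of MC, so Q* = 5.
Check: AVC at Q = 5 is €17 ≤ P, so revenue covers variable cost.
Profit = P·Q − TC = 27·5 − 534 = -€399, a loss, but smaller than the €449 fixed cost the firm would lose by shutting down.

Produce at Q = 5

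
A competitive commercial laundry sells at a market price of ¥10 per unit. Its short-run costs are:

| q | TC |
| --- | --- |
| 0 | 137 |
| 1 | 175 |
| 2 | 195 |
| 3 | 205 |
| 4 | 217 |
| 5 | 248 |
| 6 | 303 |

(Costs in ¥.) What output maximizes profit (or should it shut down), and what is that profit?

Compute π = P·q − TC at each output: q=0: -137; q=1: -165; q=2: -175; q=3: -175; q=4: -177; q=5: -198; q=6: -243.
Profit is highest at q = 0. Equivalently, the lowest AVC in the table is 80/4 ≈ ¥20 at q = 4, and P = ¥10 falls below it — price never covers variable cost, so the firm shuts down and loses only its fixed cost.

q = 0 (shut down); profit = -¥137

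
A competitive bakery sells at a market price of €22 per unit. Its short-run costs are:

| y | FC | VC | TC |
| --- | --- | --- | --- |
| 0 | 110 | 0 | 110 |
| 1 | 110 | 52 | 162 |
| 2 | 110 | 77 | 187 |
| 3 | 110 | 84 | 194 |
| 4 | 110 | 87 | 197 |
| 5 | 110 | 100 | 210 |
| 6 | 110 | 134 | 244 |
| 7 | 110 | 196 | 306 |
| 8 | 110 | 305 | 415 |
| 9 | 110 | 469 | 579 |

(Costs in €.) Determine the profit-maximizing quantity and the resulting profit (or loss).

Compute π = P·y − TC at each output: y=0: -110; y=1: -140; y=2: -143; y=3: -128; y=4: -109; y=5: -100; y=6: -112; y=7: -152; y=8: -239; y=9: -381.
Profit is maximized at y = 5. AVC there is 100/5 = €20 ≤ P, so producing beats shutting down (which would give -€110).

y = 5; profit = -€100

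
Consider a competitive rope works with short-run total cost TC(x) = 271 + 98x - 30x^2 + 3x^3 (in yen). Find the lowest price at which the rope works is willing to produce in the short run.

¥23 per unit

The shutdown price is the minimum of AVC. VC = 98x - 30x^2 + 3x^3, so AVC = 98 - 30x + 3x^2.
dAVC/dx = -30 + 6x = 0 gives x = 5. min AVC = 98 - 30·5 + 3·5^2 = 23.
So the shutdown price is ¥23.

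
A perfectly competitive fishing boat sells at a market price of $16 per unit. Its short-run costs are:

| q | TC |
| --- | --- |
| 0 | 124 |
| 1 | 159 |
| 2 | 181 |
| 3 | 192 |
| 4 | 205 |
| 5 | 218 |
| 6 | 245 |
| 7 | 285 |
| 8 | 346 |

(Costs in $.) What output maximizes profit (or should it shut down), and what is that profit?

q = 0 (shut down); profit = -$124

Tabulate TR − TC: q=0: -124; q=1: -143; q=2: -149; q=3: -144; q=4: -141; q=5: -138; q=6: -149; q=7: -173; q=8: -218.
Profit is highest at q = 0. Equivalently, the lowest AVC in the table is 94/5 ≈ $18.80 at q = 5, and P = $16 falls below it — price never covers variable cost, so the firm shuts down and loses only its fixed cost.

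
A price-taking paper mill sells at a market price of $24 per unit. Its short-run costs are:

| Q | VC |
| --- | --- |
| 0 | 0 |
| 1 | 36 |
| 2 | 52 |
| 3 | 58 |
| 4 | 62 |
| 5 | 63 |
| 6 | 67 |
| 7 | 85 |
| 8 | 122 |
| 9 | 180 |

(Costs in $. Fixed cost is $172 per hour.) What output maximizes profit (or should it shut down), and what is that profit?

Q = 7; profit = -$89

Compute π = P·Q − TC at each output: Q=0: -172; Q=1: -184; Q=2: -176; Q=3: -158; Q=4: -138; Q=5: -115; Q=6: -95; Q=7: -89; Q=8: -102; Q=9: -136.
Profit is maximized at Q = 7. AVC there is 85/7 = $12.14 ≤ P, so producing beats shutting down (which would give -$172).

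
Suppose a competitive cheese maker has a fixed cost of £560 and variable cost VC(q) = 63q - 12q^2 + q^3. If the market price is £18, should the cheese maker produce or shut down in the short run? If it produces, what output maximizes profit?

Strip out fixed cost: VC = 63q - 12q^2 + q^3. Then AVC = 63 - 12q + q^2 and MC = 63 - 24q + 3q^2.
AVC hits its minimum where MC = AVC, at q = 6, giving min AVC = 63 - 12·6 + 6^2 = £27.
P = £18 lies below min AVC = £27; no output level covers variable cost.
The firm minimizes its loss by shutting down and losing only its fixed cost of £560.

Shut down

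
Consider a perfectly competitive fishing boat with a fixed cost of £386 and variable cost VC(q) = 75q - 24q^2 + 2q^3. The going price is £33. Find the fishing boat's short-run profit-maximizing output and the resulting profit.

Profit = -£190 at q = 7

AVC = 75 - 24q + 2q^2 has its minimum £3 at q = 6; price £33 clears that bar, so the firm operates.
MC = 75 - 48q + 6q^2. Setting P = MC and taking the root on the rising branch gives q* = 7.
TR = 33·7 = 231. TC = 386 + 35 = 421. Profit = 231 − 421 = -£190.
That loss of £190 beats the £386 the firm would lose by shutting down; producing recovers £196 of fixed cost.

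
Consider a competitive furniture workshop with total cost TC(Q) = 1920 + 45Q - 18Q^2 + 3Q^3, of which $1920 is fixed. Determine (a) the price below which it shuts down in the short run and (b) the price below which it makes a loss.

Shutdown price = $18; break-even price = $333

Shutdown price = min AVC. AVC = 45 - 18Q + 3Q^2, with vertex at Q = 3 and minimum $18.
ATC = 1920/Q + 45 - 18Q + 3Q^2. Setting dATC/dQ = −1920/Q^2 − 18 + 6Q = 0 gives Q = 8 (since 6·8^3 − 18·8^2 = 1920).
min ATC = 1920/8 + 45 − 18·8 + 3·8^2 = $333. That is the break-even price.
Between these two prices the firm operates at a loss; above $333 it earns a profit.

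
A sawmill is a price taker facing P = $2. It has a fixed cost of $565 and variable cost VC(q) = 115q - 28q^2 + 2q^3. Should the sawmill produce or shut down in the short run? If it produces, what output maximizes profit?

Shut down

Variable cost is VC = 115q - 28q^2 + 2q^3, so AVC = VC/q = 115 - 28q + 2q^2 and MC = dTC/dq = 115 - 56q + 6q^2.
The AVC parabola has its vertex at q = 28/4 = 7, where AVC = 115 - 28·7 + 2·7^2 = $17.
Since P = $2 < min AVC = $17, price fails to cover variable cost at any output.
The firm minimizes its loss by shutting down and losing only its fixed cost of $565.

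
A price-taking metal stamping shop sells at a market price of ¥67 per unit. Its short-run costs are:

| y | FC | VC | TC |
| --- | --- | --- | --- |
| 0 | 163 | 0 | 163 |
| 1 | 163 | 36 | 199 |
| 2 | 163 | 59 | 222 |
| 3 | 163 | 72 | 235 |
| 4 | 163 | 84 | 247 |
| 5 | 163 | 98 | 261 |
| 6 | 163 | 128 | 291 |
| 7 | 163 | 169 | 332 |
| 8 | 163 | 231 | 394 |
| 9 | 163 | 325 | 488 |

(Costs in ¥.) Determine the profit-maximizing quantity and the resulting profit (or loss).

Compute π = P·y − TC at each output: y=0: -163; y=1: -132; y=2: -88; y=3: -34; y=4: 21; y=5: 74; y=6: 111; y=7: 137; y=8: 142; y=9: 115.
Profit is maximized at y = 8. AVC there is 231/8 = ¥28.88 ≤ P, so producing beats shutting down (which would give -¥163).

y = 8; profit = ¥142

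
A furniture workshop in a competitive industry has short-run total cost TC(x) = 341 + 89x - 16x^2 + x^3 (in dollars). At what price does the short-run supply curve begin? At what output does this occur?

The shutdown price is the minimum of AVC. VC = 89x - 16x^2 + x^3, so AVC = 89 - 16x + x^2.
dAVC/dx = -16 + 2x = 0 gives x = 8. min AVC = 89 - 16·8 + 8^2 = 25.
For P < $25 the firm produces nothing.

$25 per unit, at x = 8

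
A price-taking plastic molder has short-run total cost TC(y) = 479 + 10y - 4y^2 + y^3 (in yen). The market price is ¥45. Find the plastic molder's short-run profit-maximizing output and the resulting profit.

Profit = -¥329 at y = 5

AVC = 10 - 4y + y^2 has its minimum ¥6 at y = 2; price ¥45 clears that bar, so the firm operates.
MC = 10 - 8y + 3y^2. Setting P = MC and taking the root on the rising branch gives y* = 5.
TR = 45·5 = 225. TC = 479 + 75 = 554. Profit = 225 − 554 = -¥329.
Shutting down would mean losing the fixed cost of ¥479, so operating at a loss of ¥329 is better by ¥150.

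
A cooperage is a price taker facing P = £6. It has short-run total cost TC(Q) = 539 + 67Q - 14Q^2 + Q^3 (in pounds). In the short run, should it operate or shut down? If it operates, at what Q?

Strip out fixed cost: VC = 67Q - 14Q^2 + Q^3. Then AVC = 67 - 14Q + Q^2 and MC = 67 - 28Q + 3Q^2.
AVC hits its minimum where MC = AVC, at Q = 7, giving min AVC = 67 - 14·7 + 7^2 = £18.
Since P = £6 < min AVC = £18, price fails to cover variable cost at any output.
The firm minimizes its loss by shutting down and losing only its fixed cost of £539.

Shut down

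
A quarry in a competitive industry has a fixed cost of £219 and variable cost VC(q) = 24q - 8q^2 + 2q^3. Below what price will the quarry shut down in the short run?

£16 per unit

The shutdown price is the minimum of AVC. VC = 24q - 8q^2 + 2q^3, so AVC = 24 - 8q + 2q^2.
dAVC/dq = -8 + 4q = 0 gives q = 2. min AVC = 24 - 8·2 + 2·2^2 = 16.
For P < £16 the firm produces nothing.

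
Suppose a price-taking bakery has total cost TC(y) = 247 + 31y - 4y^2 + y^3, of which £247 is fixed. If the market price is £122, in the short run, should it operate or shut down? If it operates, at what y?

Strip out fixed cost: VC = 31y - 4y^2 + y^3. Then AVC = 31 - 4y + y^2 and MC = 31 - 8y + 3y^2.
The AVC parabola has its vertex at y = 4/2 = 2, where AVC = 31 - 4·2 + 2^2 = £27.
Because £122 ≥ £27, revenue can cover variable cost; the firm operates.
Set P = MC: 122 = 31 - 8y + 3y^2 → -91 - 8y + 3y^2 = 0. The roots are y = -13/3 and y = 7; the profit-maximizing output is on the rising part of MC, so y* = 7.
Check: AVC at y = 7 is £52 ≤ P, so revenue covers variable cost.
Profit = P·y − TC = 122·7 − 611 = £243.

Produce at y = 7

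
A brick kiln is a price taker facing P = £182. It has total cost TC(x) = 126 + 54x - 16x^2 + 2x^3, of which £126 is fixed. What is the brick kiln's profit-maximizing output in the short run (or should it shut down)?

Produce at x = 8

Strip out fixed cost: VC = 54x - 16x^2 + 2x^3. Then AVC = 54 - 16x + 2x^2 and MC = 54 - 32x + 6x^2.
AVC hits its minimum where MC = AVC, at x = 4, giving min AVC = 54 - 16·4 + 2·4^2 = £22.
P = £182 exceeds min AVC = £22, so the firm stays open.
Solving P = MC: -128 - 32x + 6x^2 = 0 ⇒ x = -8/3 or 8. On the upward-sloping branch, x* = 8.
Check: AVC at x = 8 is £54 ≤ P, so revenue covers variable cost.
Profit = P·x − TC = 182·8 − 558 = £898.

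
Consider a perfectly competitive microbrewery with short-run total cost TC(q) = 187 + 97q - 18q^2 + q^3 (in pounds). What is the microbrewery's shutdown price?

The shutdown price is the minimum of AVC. VC = 97q - 18q^2 + q^3, so AVC = 97 - 18q + q^2.
dAVC/dq = -18 + 2q = 0 gives q = 9. min AVC = 97 - 18·9 + 9^2 = 16.
The firm shuts down for any P below £16.

£16 per unit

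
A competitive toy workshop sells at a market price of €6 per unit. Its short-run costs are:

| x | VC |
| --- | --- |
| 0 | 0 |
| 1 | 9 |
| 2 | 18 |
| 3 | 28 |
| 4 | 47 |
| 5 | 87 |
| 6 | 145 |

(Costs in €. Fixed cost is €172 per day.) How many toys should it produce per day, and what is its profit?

Profit at each row (π = 6x − TC): x=0: -172; x=1: -175; x=2: -178; x=3: -182; x=4: -195; x=5: -229; x=6: -281.
Profit is highest at x = 0. Equivalently, the lowest AVC in the table is 9/1 ≈ €9 at x = 1, and P = €6 falls below it — price never covers variable cost, so the firm shuts down and loses only its fixed cost.

x = 0 (shut down); profit = -€172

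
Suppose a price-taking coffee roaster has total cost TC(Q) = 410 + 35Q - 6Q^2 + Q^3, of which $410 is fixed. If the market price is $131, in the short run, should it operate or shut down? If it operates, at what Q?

Produce at Q = 8

Strip out fixed cost: VC = 35Q - 6Q^2 + Q^3. Then AVC = 35 - 6Q + Q^2 and MC = 35 - 12Q + 3Q^2.
The AVC parabola has its vertex at Q = 6/2 = 3, where AVC = 35 - 6·3 + 3^2 = $26.
P = $131 exceeds min AVC = $26, so the firm stays open.
Set P = MC: 131 = 35 - 12Q + 3Q^2 → -96 - 12Q + 3Q^2 = 0. The roots are Q = -4 and Q = 8; the profit-maximizing output is on the rising part of MC, so Q* = 8.
Check: AVC at Q = 8 is $51 ≤ P, so revenue covers variable cost.
Profit = P·Q − TC = 131·8 − 818 = $230.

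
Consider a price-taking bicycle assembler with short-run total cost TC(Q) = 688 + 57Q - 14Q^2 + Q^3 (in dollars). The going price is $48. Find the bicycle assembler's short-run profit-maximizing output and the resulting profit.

Profit = -$364 at Q = 9

AVC = 57 - 14Q + Q^2; min AVC = $8 at Q = 7. Since P = $48 ≥ min AVC, the firm produces.
MC = 57 - 28Q + 3Q^2. Setting P = MC and taking the root on the rising branch gives Q* = 9.
TR = 48·9 = 432. TC = 688 + 108 = 796. Profit = 432 − 796 = -$364.
By producing, the firm covers all variable cost plus $324 of fixed cost; shutting down would lose the full $688.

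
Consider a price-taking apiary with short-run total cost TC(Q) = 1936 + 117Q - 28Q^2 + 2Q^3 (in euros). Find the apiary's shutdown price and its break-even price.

Shutdown price = €19; break-even price = €227

Shutdown price = min AVC. AVC = 117 - 28Q + 2Q^2, with vertex at Q = 7 and minimum €19.
ATC = 1936/Q + 117 - 28Q + 2Q^2. Setting dATC/dQ = −1936/Q^2 − 28 + 4Q = 0 gives Q = 11 (since 4·11^3 − 28·11^2 = 1936).
min ATC = 1936/11 + 117 − 28·11 + 2·11^2 = €227. That is the break-even price.
For €19 ≤ P < €227 the firm produces at a loss; below €19 it shuts down.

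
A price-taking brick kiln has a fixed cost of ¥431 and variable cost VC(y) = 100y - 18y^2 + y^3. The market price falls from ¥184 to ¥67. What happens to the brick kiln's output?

Output falls from 14 to 11

AVC = 100 - 18y + y^2, minimized at y = 9 where min AVC = ¥19. MC = 100 - 36y + 3y^2.
With P = ¥184 above the shutdown price, P = MC gives y = 14.
At P = ¥67 ≥ min AVC, set P = MC: y = 11. The firm stays open but cuts output.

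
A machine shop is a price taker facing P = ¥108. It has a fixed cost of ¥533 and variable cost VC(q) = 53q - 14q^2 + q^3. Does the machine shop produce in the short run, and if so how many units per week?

Produce at q = 11

Variable cost is VC = 53q - 14q^2 + q^3, so AVC = VC/q = 53 - 14q + q^2 and MC = dTC/dq = 53 - 28q + 3q^2.
AVC is minimized where dAVC/dq = -14 + 2q = 0, at q = 7; min AVC = 53 - 14·7 + 7^2 = ¥4.
Since P = ¥108 ≥ min AVC = ¥4, price covers variable cost and the firm should produce.
Solving P = MC: -55 - 28q + 3q^2 = 0 ⇒ q = -5/3 or 11. On the upward-sloping branch, q* = 11.
Check: AVC at q = 11 is ¥20 ≤ P, so revenue covers variable cost.
Profit = P·q − TC = 108·11 − 753 = ¥435.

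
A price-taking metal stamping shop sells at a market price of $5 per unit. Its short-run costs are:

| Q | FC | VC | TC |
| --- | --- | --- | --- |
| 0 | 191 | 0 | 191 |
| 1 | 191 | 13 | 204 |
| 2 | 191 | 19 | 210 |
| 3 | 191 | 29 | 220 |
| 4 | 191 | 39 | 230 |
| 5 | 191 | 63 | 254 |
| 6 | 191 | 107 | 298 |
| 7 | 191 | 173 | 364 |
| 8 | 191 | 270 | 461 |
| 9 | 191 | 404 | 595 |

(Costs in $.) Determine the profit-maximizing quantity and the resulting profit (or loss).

Q = 0 (shut down); profit = -$191

Profit at each row (π = 5Q − TC): Q=0: -191; Q=1: -199; Q=2: -200; Q=3: -205; Q=4: -210; Q=5: -229; Q=6: -268; Q=7: -329; Q=8: -421; Q=9: -550.
Profit is highest at Q = 0. Equivalently, the lowest AVC in the table is 19/2 ≈ $9.50 at Q = 2, and P = $5 falls below it — price never covers variable cost, so the firm shuts down and loses only its fixed cost.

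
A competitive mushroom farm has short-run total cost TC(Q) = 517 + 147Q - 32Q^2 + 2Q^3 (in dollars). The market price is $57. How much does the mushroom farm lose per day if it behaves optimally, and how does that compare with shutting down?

Profit = -$193 at Q = 9

AVC = 147 - 32Q + 2Q^2 has its minimum $19 at Q = 8; price $57 clears that bar, so the firm operates.
MC = 147 - 64Q + 6Q^2. Setting P = MC and taking the root on the rising branch gives Q* = 9.
TR = 57·9 = 513. TC = 517 + 189 = 706. Profit = 513 − 706 = -$193.
Shutting down would mean losing the fixed cost of $517, so operating at a loss of $193 is better by $324.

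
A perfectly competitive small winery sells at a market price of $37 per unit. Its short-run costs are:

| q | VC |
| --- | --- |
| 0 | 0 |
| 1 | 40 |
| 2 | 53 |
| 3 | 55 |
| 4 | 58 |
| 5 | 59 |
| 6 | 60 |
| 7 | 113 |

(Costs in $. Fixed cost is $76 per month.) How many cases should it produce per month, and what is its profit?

Tabulate TR − TC: q=0: -76; q=1: -79; q=2: -55; q=3: -20; q=4: 14; q=5: 50; q=6: 86; q=7: 70.
Profit is maximized at q = 6. AVC there is 60/6 = $10 ≤ P, so producing beats shutting down (which would give -$76).

q = 6; profit = $86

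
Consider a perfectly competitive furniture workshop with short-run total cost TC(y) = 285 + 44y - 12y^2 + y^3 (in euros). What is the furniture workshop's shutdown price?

The firm shuts down when price falls below the minimum of average variable cost. AVC = VC/y = 44 - 12y + y^2.
At the minimum of AVC, MC = AVC. MC = 44 - 24y + 3y^2; setting MC = AVC gives 2y^2 - 12y = 0, so y = 6. min AVC = 8.
So the shutdown price is €8.

€8 per unit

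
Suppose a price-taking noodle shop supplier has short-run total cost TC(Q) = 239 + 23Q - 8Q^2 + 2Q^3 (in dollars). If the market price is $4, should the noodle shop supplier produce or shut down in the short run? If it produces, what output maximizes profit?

Strip out fixed cost: VC = 23Q - 8Q^2 + 2Q^3. Then AVC = 23 - 8Q + 2Q^2 and MC = 23 - 16Q + 6Q^2.
The AVC parabola has its vertex at Q = 8/4 = 2, where AVC = 23 - 8·2 + 2·2^2 = $15.
With P < min AVC ($4 < $15), every unit sold adds to the loss.
Shutting down limits the loss to fixed cost, $239.

Shut down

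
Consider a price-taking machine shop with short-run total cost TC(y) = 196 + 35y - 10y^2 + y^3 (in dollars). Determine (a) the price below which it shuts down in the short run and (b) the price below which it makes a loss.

Shutdown price = $10; break-even price = $42

Shutdown price = min AVC. AVC = 35 - 10y + y^2, with vertex at y = 5 and minimum $10.
ATC = 196/y + 35 - 10y + y^2. Setting dATC/dy = −196/y^2 − 10 + 2y = 0 gives y = 7 (since 2·7^3 − 10·7^2 = 196).
min ATC = 196/7 + 35 − 10·7 + 7^2 = $42. That is the break-even price.
For $10 ≤ P < $42 the firm produces at a loss; below $10 it shuts down.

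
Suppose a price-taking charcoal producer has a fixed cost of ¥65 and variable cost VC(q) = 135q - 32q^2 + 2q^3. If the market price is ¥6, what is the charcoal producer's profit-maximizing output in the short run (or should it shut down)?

From TC, MC = TC'(q) = 135 - 64q + 6q^2 and AVC = VC/q = 135 - 32q + 2q^2.
AVC hits its minimum where MC = AVC, at q = 8, giving min AVC = 135 - 32·8 + 2·8^2 = ¥7.
Since P = ¥6 < min AVC = ¥7, price fails to cover variable cost at any output.
The firm minimizes its loss by shutting down and losing only its fixed cost of ¥65.

Shut down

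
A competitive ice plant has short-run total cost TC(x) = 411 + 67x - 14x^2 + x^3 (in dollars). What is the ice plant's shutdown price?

$18 per unit

The shutdown price is the minimum of AVC. VC = 67x - 14x^2 + x^3, so AVC = 67 - 14x + x^2.
At the minimum of AVC, MC = AVC. MC = 67 - 28x + 3x^2; setting MC = AVC gives 2x^2 - 14x = 0, so x = 7. min AVC = 18.
So the shutdown price is $18.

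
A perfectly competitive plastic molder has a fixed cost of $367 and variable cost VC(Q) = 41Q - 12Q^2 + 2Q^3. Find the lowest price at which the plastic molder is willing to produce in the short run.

$23 per unit

The firm shuts down when price falls below the minimum of average variable cost. AVC = VC/Q = 41 - 12Q + 2Q^2.
At the minimum of AVC, MC = AVC. MC = 41 - 24Q + 6Q^2; setting MC = AVC gives 4Q^2 - 12Q = 0, so Q = 3. min AVC = 23.
For P < $23 the firm produces nothing.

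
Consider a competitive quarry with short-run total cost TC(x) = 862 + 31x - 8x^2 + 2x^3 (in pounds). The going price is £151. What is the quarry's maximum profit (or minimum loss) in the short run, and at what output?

AVC = 31 - 8x + 2x^2; min AVC = £23 at x = 2. Since P = £151 ≥ min AVC, the firm produces.
MC = 31 - 16x + 6x^2. Setting P = MC and taking the root on the rising branch gives x* = 6.
TR = 151·6 = 906. TC = 862 + 330 = 1192. Profit = 906 − 1192 = -£286.
Shutting down would mean losing the fixed cost of £862, so operating at a loss of £286 is better by £576.

Profit = -£286 at x = 6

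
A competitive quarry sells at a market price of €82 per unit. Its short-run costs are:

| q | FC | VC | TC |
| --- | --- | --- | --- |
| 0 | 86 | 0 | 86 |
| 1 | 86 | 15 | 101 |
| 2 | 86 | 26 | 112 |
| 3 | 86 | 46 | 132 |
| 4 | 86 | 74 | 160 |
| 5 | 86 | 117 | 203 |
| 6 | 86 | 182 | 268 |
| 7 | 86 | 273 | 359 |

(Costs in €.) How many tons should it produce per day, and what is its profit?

q = 6; profit = €224

Compute π = P·q − TC at each output: q=0: -86; q=1: -19; q=2: 52; q=3: 114; q=4: 168; q=5: 207; q=6: 224; q=7: 215.
Profit is maximized at q = 6. AVC there is 182/6 = €30.33 ≤ P, so producing beats shutting down (which would give -€86).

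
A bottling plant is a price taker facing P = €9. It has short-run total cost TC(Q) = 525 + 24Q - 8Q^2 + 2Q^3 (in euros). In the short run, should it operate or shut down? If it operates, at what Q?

Shut down

Variable cost is VC = 24Q - 8Q^2 + 2Q^3, so AVC = VC/Q = 24 - 8Q + 2Q^2 and MC = dTC/dQ = 24 - 16Q + 6Q^2.
AVC is minimized where dAVC/dQ = -8 + 4Q = 0, at Q = 2; min AVC = 24 - 8·2 + 2·2^2 = €16.
Since P = €9 < min AVC = €16, price fails to cover variable cost at any output.
Shutting down limits the loss to fixed cost, €525.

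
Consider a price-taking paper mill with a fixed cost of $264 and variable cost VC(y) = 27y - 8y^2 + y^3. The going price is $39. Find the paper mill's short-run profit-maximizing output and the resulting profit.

AVC = 27 - 8y + y^2 has its minimum $11 at y = 4; price $39 clears that bar, so the firm operates.
MC = 27 - 16y + 3y^2. Setting P = MC and taking the root on the rising branch gives y* = 6.
TR = 39·6 = 234. TC = 264 + 90 = 354. Profit = 234 − 354 = -$120.
That loss of $120 beats the $264 the firm would lose by shutting down; producing recovers $144 of fixed cost.

Profit = -$120 at y = 6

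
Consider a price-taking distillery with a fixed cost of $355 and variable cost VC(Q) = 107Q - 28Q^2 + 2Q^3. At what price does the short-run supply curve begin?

$9 per unit

Short-run supply begins at min AVC. From VC = 107Q - 28Q^2 + 2Q^3, AVC = 107 - 28Q + 2Q^2.
At the minimum of AVC, MC = AVC. MC = 107 - 56Q + 6Q^2; setting MC = AVC gives 4Q^2 - 28Q = 0, so Q = 7. min AVC = 9.
The firm shuts down for any P below $9.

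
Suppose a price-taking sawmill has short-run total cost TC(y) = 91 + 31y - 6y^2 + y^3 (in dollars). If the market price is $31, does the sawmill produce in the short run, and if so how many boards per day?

Strip out fixed cost: VC = 31y - 6y^2 + y^3. Then AVC = 31 - 6y + y^2 and MC = 31 - 12y + 3y^2.
AVC is minimized where dAVC/dy = -6 + 2y = 0, at y = 3; min AVC = 31 - 6·3 + 3^2 = $22.
Because $31 ≥ $22, revenue can cover variable cost; the firm operates.
Solving P = MC: -12y + 3y^2 = 0 ⇒ y = 0 or 4. On the upward-sloping branch, y* = 4.
Check: AVC at y = 4 is $23 ≤ P, so revenue covers variable cost.
Profit = P·y − TC = 31·4 − 183 = -$59, a loss, but smaller than the $91 fixed cost the firm would lose by shutting down.

Produce at y = 4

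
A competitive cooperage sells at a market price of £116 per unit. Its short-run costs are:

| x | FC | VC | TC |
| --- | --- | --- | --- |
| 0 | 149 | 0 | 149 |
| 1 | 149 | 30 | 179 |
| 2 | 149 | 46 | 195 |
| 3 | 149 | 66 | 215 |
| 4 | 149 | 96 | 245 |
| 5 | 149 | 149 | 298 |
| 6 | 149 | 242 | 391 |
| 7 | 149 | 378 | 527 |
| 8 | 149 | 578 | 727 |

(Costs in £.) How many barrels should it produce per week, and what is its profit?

x = 6; profit = £305

Profit at each row (π = 116x − TC): x=0: -149; x=1: -63; x=2: 37; x=3: 133; x=4: 219; x=5: 282; x=6: 305; x=7: 285; x=8: 201.
Profit is maximized at x = 6. AVC there is 242/6 = £40.33 ≤ P, so producing beats shutting down (which would give -£149).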